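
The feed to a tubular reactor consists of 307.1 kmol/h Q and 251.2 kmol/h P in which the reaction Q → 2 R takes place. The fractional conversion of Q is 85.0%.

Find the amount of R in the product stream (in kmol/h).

522 kmol/h

Q reacted = 0.85 × 307.1 = 261 kmol/h; ν_Q = −1, so ξ = 261/1 = 261 kmol/h.
Outlet amounts (n = n₀ + ν ξ):
  Q: 307.1 − 1(261) = 46.06
  R: 0 + 2(261) = 522.1
  P: 251.2 (inert)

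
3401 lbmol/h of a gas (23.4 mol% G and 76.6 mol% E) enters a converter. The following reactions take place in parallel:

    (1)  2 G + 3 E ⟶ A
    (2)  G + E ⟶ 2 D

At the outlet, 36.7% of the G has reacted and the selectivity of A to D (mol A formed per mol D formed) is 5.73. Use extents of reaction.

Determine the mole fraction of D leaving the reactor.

0.00859

Conversion of G: G consumed = 0.367 × 795.8 = 292.1 lbmol/h = 2ξ₁ + 1ξ₂.
Selectivity: 1ξ₁ / (2ξ₂) = 5.73 → ξ₁ = 11.46 ξ₂.
Substitute: (2·11.46 + 1) ξ₂ = 292.1 → ξ₂ = 12.21 lbmol/h, ξ₁ = 139.9 lbmol/h.
Outlet amounts (n = n₀ + Σ ν·ξ):
  G: 795.8 − 2(139.9) − 1(12.21) = 503.8
  E: 2605 − 3(139.9) − 1(12.21) = 2173
  A: 0 + 1(139.9) = 139.9
  D: 0 + 2(12.21) = 24.42
Total out = 2841 lbmol/h; y_D = 24.42 / 2841 = 0.008595.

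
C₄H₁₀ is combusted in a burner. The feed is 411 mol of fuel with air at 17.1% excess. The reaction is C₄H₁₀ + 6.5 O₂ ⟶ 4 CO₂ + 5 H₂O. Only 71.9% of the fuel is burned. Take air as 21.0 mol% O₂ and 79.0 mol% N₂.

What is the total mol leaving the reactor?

15800 mol

Stoichiometric O₂ = 6.5 × 411 = 2672 mol; O₂ fed = 2672 × 1.171 = 3128 mol.
N₂ fed = 3128 × 79/21 = 11770 mol.
Fuel reacted = 0.719 × 411 → ξ = 295.5 mol.
Outlet (n = n₀ + ν ξ):
  C₄H₁₀: 411 − 1(295.5) = 115.5
  O₂: 3128 − 6.5(295.5) = 1208
  N₂: 11770 (inert)
  CO₂: 0 + 4(295.5) = 1182
  H₂O: 0 + 5(295.5) = 1478
Total out = 115.5 + 1208 + 11770 + 1182 + 1478 = 15750 mol.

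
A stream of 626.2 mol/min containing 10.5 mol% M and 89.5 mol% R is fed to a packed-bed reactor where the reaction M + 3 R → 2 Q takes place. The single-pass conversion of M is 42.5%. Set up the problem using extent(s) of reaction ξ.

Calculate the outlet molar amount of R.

477 mol/min

M reacted = 0.425 × 65.75 = 27.94 mol/min; ν_M = −1, so ξ = 27.94/1 = 27.94 mol/min.
Outlet amounts (n = n₀ + ν ξ):
  M: 65.75 − 1(27.94) = 37.81
  R: 560.4 − 3(27.94) = 476.6
  Q: 0 + 2(27.94) = 55.89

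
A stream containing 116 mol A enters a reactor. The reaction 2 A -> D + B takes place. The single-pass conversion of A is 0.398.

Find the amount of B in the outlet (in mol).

23.1 mol

A reacted = 0.398 × 116 = 46.17 mol; ν_A = −2, so ξ = 46.17/2 = 23.08 mol.
Outlet amounts (n = n₀ + ν ξ):
  A: 116 − 2(23.08) = 69.83
  D: 0 + 1(23.08) = 23.08
  B: 0 + 1(23.08) = 23.08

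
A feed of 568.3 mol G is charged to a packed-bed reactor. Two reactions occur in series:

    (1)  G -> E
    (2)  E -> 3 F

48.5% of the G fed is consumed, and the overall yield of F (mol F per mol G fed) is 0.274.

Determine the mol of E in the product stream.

Conversion of G: G consumed = 1ξ₁ = 0.485 × 568.3 → ξ₁ = 275.6 mol.
Yield of F: 3ξ₂ / 568.3 = 0.274 → ξ₂ = 51.9 mol.
Outlet amounts (n = n₀ + Σ ν·ξ):
  G: 568.3 − 1(275.6) = 292.7
  E: 0 + 1(275.6) − 1(51.9) = 223.7
  F: 0 + 3(51.9) = 155.7

224 mol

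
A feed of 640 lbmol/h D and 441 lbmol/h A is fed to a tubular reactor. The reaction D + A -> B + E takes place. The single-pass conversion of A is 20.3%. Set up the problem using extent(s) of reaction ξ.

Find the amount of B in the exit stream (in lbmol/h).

89.5 lbmol/h

A reacted = 0.203 × 441 = 89.52 lbmol/h; ν_A = −1, so ξ = 89.52/1 = 89.52 lbmol/h.
Outlet amounts (n = n₀ + ν ξ):
  D: 640 − 1(89.52) = 550.5
  A: 441 − 1(89.52) = 351.5
  B: 0 + 1(89.52) = 89.52
  E: 0 + 1(89.52) = 89.52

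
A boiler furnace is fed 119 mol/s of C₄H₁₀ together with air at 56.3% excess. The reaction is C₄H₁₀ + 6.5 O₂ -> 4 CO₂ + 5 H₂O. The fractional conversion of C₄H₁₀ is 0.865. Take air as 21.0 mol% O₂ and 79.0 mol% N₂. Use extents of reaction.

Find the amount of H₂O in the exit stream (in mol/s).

Stoichiometric O₂ = 6.5 × 119 = 773.5 mol/s; O₂ fed = 773.5 × 1.563 = 1209 mol/s.
N₂ fed = 1209 × 79/21 = 4548 mol/s.
Fuel reacted = 0.865 × 119 → ξ = 102.9 mol/s.
Outlet (n = n₀ + ν ξ):
  C₄H₁₀: 119 − 1(102.9) = 16.06
  O₂: 1209 − 6.5(102.9) = 539.9
  N₂: 4548 (inert)
  CO₂: 0 + 4(102.9) = 411.7
  H₂O: 0 + 5(102.9) = 514.7

515 mol/s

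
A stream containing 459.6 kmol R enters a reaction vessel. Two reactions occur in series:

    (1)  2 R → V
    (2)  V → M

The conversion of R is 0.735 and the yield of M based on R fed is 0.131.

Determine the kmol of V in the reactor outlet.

109 kmol

Conversion of R: R consumed = 2ξ₁ = 0.735 × 459.6 → ξ₁ = 168.9 kmol.
Yield of M: 1ξ₂ / 459.6 = 0.131 → ξ₂ = 60.21 kmol.
Outlet amounts (n = n₀ + Σ ν·ξ):
  R: 459.6 − 2(168.9) = 121.8
  V: 0 + 1(168.9) − 1(60.21) = 108.7
  M: 0 + 1(60.21) = 60.21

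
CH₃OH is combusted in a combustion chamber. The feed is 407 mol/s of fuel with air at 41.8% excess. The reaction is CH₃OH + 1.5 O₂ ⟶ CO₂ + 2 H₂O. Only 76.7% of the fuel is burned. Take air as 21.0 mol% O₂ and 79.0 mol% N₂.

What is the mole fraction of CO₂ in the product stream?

Stoichiometric O₂ = 1.5 × 407 = 610.5 mol/s; O₂ fed = 610.5 × 1.418 = 865.7 mol/s.
N₂ fed = 865.7 × 79/21 = 3257 mol/s.
Fuel reacted = 0.767 × 407 → ξ = 312.2 mol/s.
Outlet (n = n₀ + ν ξ):
  CH₃OH: 407 − 1(312.2) = 94.83
  O₂: 865.7 − 1.5(312.2) = 397.4
  N₂: 3257 (inert)
  CO₂: 0 + 1(312.2) = 312.2
  H₂O: 0 + 2(312.2) = 624.3
Total out = 4685 mol/s; y_CO₂ = 312.2 / 4685 = 0.06663.

0.0666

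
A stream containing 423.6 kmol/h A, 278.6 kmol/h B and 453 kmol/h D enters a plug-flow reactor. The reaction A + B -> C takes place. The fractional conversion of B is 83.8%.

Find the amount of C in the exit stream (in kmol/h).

233 kmol/h

B reacted = 0.838 × 278.6 = 233.5 kmol/h; ν_B = −1, so ξ = 233.5/1 = 233.5 kmol/h.
Outlet amounts (n = n₀ + ν ξ):
  A: 423.6 − 1(233.5) = 190.1
  B: 278.6 − 1(233.5) = 45.13
  C: 0 + 1(233.5) = 233.5
  D: 453 (inert)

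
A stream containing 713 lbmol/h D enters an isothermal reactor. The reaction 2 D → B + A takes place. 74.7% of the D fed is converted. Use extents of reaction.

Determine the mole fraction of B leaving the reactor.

0.373

D reacted = 0.747 × 713 = 532.6 lbmol/h; ν_D = −2, so ξ = 532.6/2 = 266.3 lbmol/h.
Outlet amounts (n = n₀ + ν ξ):
  D: 713 − 2(266.3) = 180.4
  B: 0 + 1(266.3) = 266.3
  A: 0 + 1(266.3) = 266.3
Total out = 713 lbmol/h; y_B = 266.3 / 713 = 0.3735.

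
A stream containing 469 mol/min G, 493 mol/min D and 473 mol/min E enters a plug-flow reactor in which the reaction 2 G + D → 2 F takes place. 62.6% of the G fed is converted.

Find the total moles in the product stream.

G reacted = 0.626 × 469 = 293.6 mol/min; ν_G = −2, so ξ = 293.6/2 = 146.8 mol/min.
Outlet amounts (n = n₀ + ν ξ):
  G: 469 − 2(146.8) = 175.4
  D: 493 − 1(146.8) = 346.2
  F: 0 + 2(146.8) = 293.6
  E: 473 (inert)
Total out = 175.4 + 346.2 + 293.6 + 473 = 1288 mol/min.

1290 mol/min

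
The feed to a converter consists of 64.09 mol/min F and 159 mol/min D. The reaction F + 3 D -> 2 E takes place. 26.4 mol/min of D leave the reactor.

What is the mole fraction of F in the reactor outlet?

For D: n = n₀ − 3ξ → 26.4 = 159 − 3ξ, giving ξ = 44.2 mol/min.
Outlet amounts (n = n₀ + ν ξ):
  F: 64.09 − 1(44.2) = 19.89
  D: 159 − 3(44.2) = 26.4
  E: 0 + 2(44.2) = 88.4
Total out = 134.7 mol/min; y_F = 19.89 / 134.7 = 0.1477.

0.148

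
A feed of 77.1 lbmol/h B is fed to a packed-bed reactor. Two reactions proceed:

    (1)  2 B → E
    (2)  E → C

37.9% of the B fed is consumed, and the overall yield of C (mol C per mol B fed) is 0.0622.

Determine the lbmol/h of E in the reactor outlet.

Conversion of B: B consumed = 2ξ₁ = 0.379 × 77.1 → ξ₁ = 14.61 lbmol/h.
Yield of C: 1ξ₂ / 77.1 = 0.0622 → ξ₂ = 4.796 lbmol/h.
Outlet amounts (n = n₀ + Σ ν·ξ):
  B: 77.1 − 2(14.61) = 47.88
  E: 0 + 1(14.61) − 1(4.796) = 9.815
  C: 0 + 1(4.796) = 4.796

9.81 lbmol/h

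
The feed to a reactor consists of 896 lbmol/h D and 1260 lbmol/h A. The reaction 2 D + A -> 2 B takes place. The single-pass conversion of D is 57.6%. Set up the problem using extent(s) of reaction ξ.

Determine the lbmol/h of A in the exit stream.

1000 lbmol/h

D reacted = 0.576 × 896 = 516.1 lbmol/h; ν_D = −2, so ξ = 516.1/2 = 258 lbmol/h.
Outlet amounts (n = n₀ + ν ξ):
  D: 896 − 2(258) = 379.9
  A: 1260 − 1(258) = 1002
  B: 0 + 2(258) = 516.1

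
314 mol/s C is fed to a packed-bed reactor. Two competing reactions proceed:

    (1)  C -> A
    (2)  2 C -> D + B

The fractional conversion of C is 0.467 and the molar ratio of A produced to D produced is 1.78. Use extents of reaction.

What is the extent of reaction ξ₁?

Conversion of C: C consumed = 0.467 × 314 = 146.6 mol/s = 1ξ₁ + 2ξ₂.
Selectivity: 1ξ₁ / (1ξ₂) = 1.78 → ξ₁ = 1.78 ξ₂.
Substitute: (1·1.78 + 2) ξ₂ = 146.6 → ξ₂ = 38.79 mol/s, ξ₁ = 69.05 mol/s.
Outlet amounts (n = n₀ + Σ ν·ξ):
  C: 314 − 1(69.05) − 2(38.79) = 167.4
  A: 0 + 1(69.05) = 69.05
  D: 0 + 1(38.79) = 38.79
  B: 0 + 1(38.79) = 38.79

ξ₁ = 69.1 mol/s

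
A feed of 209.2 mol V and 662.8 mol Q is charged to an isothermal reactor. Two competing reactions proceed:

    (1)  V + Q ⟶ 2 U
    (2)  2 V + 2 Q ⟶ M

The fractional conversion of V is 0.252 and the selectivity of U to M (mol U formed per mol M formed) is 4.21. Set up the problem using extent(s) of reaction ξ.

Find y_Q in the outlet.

0.732

Conversion of V: V consumed = 0.252 × 209.2 = 52.72 mol = 1ξ₁ + 2ξ₂.
Selectivity: 2ξ₁ / (1ξ₂) = 4.21 → ξ₁ = 2.105 ξ₂.
Substitute: (1·2.105 + 2) ξ₂ = 52.72 → ξ₂ = 12.84 mol, ξ₁ = 27.03 mol.
Outlet amounts (n = n₀ + Σ ν·ξ):
  V: 209.2 − 1(27.03) − 2(12.84) = 156.5
  Q: 662.8 − 1(27.03) − 2(12.84) = 610.1
  U: 0 + 2(27.03) = 54.07
  M: 0 + 1(12.84) = 12.84
Total out = 833.5 mol; y_Q = 610.1 / 833.5 = 0.732.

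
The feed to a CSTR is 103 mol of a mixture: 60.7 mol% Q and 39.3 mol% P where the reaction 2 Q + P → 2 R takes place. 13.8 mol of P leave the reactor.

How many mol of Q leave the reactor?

9.16 mol

For P: n = n₀ − 1ξ → 13.8 = 40.48 − 1ξ, giving ξ = 26.68 mol.
Outlet amounts (n = n₀ + ν ξ):
  Q: 62.52 − 2(26.68) = 9.163
  P: 40.48 − 1(26.68) = 13.8
  R: 0 + 2(26.68) = 53.36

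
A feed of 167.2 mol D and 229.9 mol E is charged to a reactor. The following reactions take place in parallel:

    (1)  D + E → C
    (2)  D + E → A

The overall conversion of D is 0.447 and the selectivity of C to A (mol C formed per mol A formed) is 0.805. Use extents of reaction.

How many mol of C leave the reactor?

33.3 mol

Conversion of D: D consumed = 0.447 × 167.2 = 74.74 mol = 1ξ₁ + 1ξ₂.
Selectivity: 1ξ₁ / (1ξ₂) = 0.805 → ξ₁ = 0.805 ξ₂.
Substitute: (1·0.805 + 1) ξ₂ = 74.74 → ξ₂ = 41.41 mol, ξ₁ = 33.33 mol.
Outlet amounts (n = n₀ + Σ ν·ξ):
  D: 167.2 − 1(33.33) − 1(41.41) = 92.46
  E: 229.9 − 1(33.33) − 1(41.41) = 155.2
  C: 0 + 1(33.33) = 33.33
  A: 0 + 1(41.41) = 41.41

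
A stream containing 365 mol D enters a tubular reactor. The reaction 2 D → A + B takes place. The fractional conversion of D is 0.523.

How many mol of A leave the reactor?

D reacted = 0.523 × 365 = 190.9 mol; ν_D = −2, so ξ = 190.9/2 = 95.45 mol.
Outlet amounts (n = n₀ + ν ξ):
  D: 365 − 2(95.45) = 174.1
  A: 0 + 1(95.45) = 95.45
  B: 0 + 1(95.45) = 95.45

95.4 mol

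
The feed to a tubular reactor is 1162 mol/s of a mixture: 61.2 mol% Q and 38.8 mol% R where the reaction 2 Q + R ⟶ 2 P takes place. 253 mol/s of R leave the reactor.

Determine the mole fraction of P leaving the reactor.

For R: n = n₀ − 1ξ → 253 = 450.9 − 1ξ, giving ξ = 197.9 mol/s.
Outlet amounts (n = n₀ + ν ξ):
  Q: 711.1 − 2(197.9) = 315.4
  R: 450.9 − 1(197.9) = 253
  P: 0 + 2(197.9) = 395.7
Total out = 964.1 mol/s; y_P = 395.7 / 964.1 = 0.4104.

0.41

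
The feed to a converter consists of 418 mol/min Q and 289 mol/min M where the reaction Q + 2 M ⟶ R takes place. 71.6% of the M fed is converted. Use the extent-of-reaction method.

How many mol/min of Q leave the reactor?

315 mol/min

M reacted = 0.716 × 289 = 206.9 mol/min; ν_M = −2, so ξ = 206.9/2 = 103.5 mol/min.
Outlet amounts (n = n₀ + ν ξ):
  Q: 418 − 1(103.5) = 314.5
  M: 289 − 2(103.5) = 82.08
  R: 0 + 1(103.5) = 103.5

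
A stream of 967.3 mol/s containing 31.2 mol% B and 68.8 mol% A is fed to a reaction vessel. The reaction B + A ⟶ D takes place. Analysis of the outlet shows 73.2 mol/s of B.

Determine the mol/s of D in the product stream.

For B: n = n₀ − 1ξ → 73.2 = 301.8 − 1ξ, giving ξ = 228.6 mol/s.
Outlet amounts (n = n₀ + ν ξ):
  B: 301.8 − 1(228.6) = 73.2
  A: 665.5 − 1(228.6) = 436.9
  D: 0 + 1(228.6) = 228.6

229 mol/s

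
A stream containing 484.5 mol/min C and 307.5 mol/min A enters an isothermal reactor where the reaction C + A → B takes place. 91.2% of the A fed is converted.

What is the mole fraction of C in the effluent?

A reacted = 0.912 × 307.5 = 280.4 mol/min; ν_A = −1, so ξ = 280.4/1 = 280.4 mol/min.
Outlet amounts (n = n₀ + ν ξ):
  C: 484.5 − 1(280.4) = 204.1
  A: 307.5 − 1(280.4) = 27.06
  B: 0 + 1(280.4) = 280.4
Total out = 511.6 mol/min; y_C = 204.1 / 511.6 = 0.3989.

0.399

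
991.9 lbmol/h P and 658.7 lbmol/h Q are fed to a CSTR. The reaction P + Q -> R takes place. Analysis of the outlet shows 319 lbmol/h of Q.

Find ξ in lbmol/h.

For Q: n = n₀ − 1ξ → 319 = 658.7 − 1ξ, giving ξ = 339.7 lbmol/h.
Outlet amounts (n = n₀ + ν ξ):
  P: 991.9 − 1(339.7) = 652.2
  Q: 658.7 − 1(339.7) = 319
  R: 0 + 1(339.7) = 339.7

ξ = 340 lbmol/h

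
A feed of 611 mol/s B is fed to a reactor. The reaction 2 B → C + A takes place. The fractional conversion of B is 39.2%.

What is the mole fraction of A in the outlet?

0.196

B reacted = 0.392 × 611 = 239.5 mol/s; ν_B = −2, so ξ = 239.5/2 = 119.8 mol/s.
Outlet amounts (n = n₀ + ν ξ):
  B: 611 − 2(119.8) = 371.5
  C: 0 + 1(119.8) = 119.8
  A: 0 + 1(119.8) = 119.8
Total out = 611 mol/s; y_A = 119.8 / 611 = 0.196.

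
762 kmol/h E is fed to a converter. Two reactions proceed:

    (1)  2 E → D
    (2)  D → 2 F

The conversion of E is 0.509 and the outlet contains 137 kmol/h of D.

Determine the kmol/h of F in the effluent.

114 kmol/h

Conversion of E: E consumed = 2ξ₁ = 0.509 × 762 → ξ₁ = 193.9 kmol/h.
D balance: n_D = 0 + 1ξ₁ − 1ξ₂ = 137 → ξ₂ = (1·193.9 − 137)/1 = 56.93 kmol/h.
Outlet amounts (n = n₀ + Σ ν·ξ):
  E: 762 − 2(193.9) = 374.1
  D: 0 + 1(193.9) − 1(56.93) = 137
  F: 0 + 2(56.93) = 113.9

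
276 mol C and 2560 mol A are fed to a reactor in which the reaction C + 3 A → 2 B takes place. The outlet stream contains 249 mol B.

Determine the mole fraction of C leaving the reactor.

0.0586

For B: n = n₀ + 2ξ → 249 = 0 + 2ξ, giving ξ = 124.5 mol.
Outlet amounts (n = n₀ + ν ξ):
  C: 276 − 1(124.5) = 151.5
  A: 2560 − 3(124.5) = 2186
  B: 0 + 2(124.5) = 249
Total out = 2587 mol; y_C = 151.5 / 2587 = 0.05856.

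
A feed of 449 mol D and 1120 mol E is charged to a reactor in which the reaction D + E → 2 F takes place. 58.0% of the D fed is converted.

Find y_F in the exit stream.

D reacted = 0.58 × 449 = 260.4 mol; ν_D = −1, so ξ = 260.4/1 = 260.4 mol.
Outlet amounts (n = n₀ + ν ξ):
  D: 449 − 1(260.4) = 188.6
  E: 1120 − 1(260.4) = 859.6
  F: 0 + 2(260.4) = 520.8
Total out = 1569 mol; y_F = 520.8 / 1569 = 0.332.

0.332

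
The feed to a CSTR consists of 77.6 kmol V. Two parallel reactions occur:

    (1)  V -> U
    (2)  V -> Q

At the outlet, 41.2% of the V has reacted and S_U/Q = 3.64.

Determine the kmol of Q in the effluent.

6.89 kmol

Conversion of V: V consumed = 0.412 × 77.6 = 31.97 kmol = 1ξ₁ + 1ξ₂.
Selectivity: 1ξ₁ / (1ξ₂) = 3.64 → ξ₁ = 3.64 ξ₂.
Substitute: (1·3.64 + 1) ξ₂ = 31.97 → ξ₂ = 6.89 kmol, ξ₁ = 25.08 kmol.
Outlet amounts (n = n₀ + Σ ν·ξ):
  V: 77.6 − 1(25.08) − 1(6.89) = 45.63
  U: 0 + 1(25.08) = 25.08
  Q: 0 + 1(6.89) = 6.89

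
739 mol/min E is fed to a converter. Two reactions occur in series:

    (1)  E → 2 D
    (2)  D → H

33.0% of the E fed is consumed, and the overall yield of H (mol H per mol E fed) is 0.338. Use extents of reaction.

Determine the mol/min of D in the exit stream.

Conversion of E: E consumed = 1ξ₁ = 0.33 × 739 → ξ₁ = 243.9 mol/min.
Yield of H: 1ξ₂ / 739 = 0.338 → ξ₂ = 249.8 mol/min.
Outlet amounts (n = n₀ + Σ ν·ξ):
  E: 739 − 1(243.9) = 495.1
  D: 0 + 2(243.9) − 1(249.8) = 238
  H: 0 + 1(249.8) = 249.8

238 mol/min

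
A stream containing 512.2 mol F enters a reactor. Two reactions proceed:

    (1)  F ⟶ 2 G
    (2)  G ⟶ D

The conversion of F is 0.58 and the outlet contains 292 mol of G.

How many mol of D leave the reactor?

Conversion of F: F consumed = 1ξ₁ = 0.58 × 512.2 → ξ₁ = 297.1 mol.
G balance: n_G = 0 + 2ξ₁ − 1ξ₂ = 292 → ξ₂ = (2·297.1 − 292)/1 = 302.2 mol.
Outlet amounts (n = n₀ + Σ ν·ξ):
  F: 512.2 − 1(297.1) = 215.1
  G: 0 + 2(297.1) − 1(302.2) = 292
  D: 0 + 1(302.2) = 302.2

302 mol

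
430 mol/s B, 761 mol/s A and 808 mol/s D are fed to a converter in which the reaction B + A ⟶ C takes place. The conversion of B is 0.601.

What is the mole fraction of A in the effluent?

B reacted = 0.601 × 430 = 258.4 mol/s; ν_B = −1, so ξ = 258.4/1 = 258.4 mol/s.
Outlet amounts (n = n₀ + ν ξ):
  B: 430 − 1(258.4) = 171.6
  A: 761 − 1(258.4) = 502.6
  C: 0 + 1(258.4) = 258.4
  D: 808 (inert)
Total out = 1741 mol/s; y_A = 502.6 / 1741 = 0.2887.

0.289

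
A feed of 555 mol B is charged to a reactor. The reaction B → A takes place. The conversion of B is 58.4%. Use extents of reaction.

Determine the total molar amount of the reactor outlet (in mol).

B reacted = 0.584 × 555 = 324.1 mol; ν_B = −1, so ξ = 324.1/1 = 324.1 mol.
Outlet amounts (n = n₀ + ν ξ):
  B: 555 − 1(324.1) = 230.9
  A: 0 + 1(324.1) = 324.1
Total out = 230.9 + 324.1 = 555 mol.

555 mol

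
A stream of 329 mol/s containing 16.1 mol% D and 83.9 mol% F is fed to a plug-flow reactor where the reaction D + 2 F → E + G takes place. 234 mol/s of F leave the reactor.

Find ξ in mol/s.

For F: n = n₀ − 2ξ → 234 = 276 − 2ξ, giving ξ = 21.02 mol/s.
Outlet amounts (n = n₀ + ν ξ):
  D: 52.97 − 1(21.02) = 31.95
  F: 276 − 2(21.02) = 234
  E: 0 + 1(21.02) = 21.02
  G: 0 + 1(21.02) = 21.02

ξ = 21 mol/s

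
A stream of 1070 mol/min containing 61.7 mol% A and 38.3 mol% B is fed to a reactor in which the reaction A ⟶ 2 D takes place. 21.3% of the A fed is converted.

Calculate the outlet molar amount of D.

A reacted = 0.213 × 660.2 = 140.6 mol/min; ν_A = −1, so ξ = 140.6/1 = 140.6 mol/min.
Outlet amounts (n = n₀ + ν ξ):
  A: 660.2 − 1(140.6) = 519.6
  D: 0 + 2(140.6) = 281.2
  B: 409.8 (inert)

281 mol/min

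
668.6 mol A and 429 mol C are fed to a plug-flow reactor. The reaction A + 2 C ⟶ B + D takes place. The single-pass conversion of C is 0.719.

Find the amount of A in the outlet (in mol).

C reacted = 0.719 × 429 = 308.5 mol; ν_C = −2, so ξ = 308.5/2 = 154.2 mol.
Outlet amounts (n = n₀ + ν ξ):
  A: 668.6 − 1(154.2) = 514.4
  C: 429 − 2(154.2) = 120.5
  B: 0 + 1(154.2) = 154.2
  D: 0 + 1(154.2) = 154.2

514 mol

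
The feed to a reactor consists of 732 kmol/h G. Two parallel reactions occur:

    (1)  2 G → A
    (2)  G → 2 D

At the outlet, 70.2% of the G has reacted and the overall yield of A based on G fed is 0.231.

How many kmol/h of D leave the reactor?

351 kmol/h

Yield of A: 1ξ₁ / 732 = 0.231 → ξ₁ = 169.1 kmol/h.
Conversion of G: 2ξ₁ + 1ξ₂ = 0.702 × 732 = 513.9 → ξ₂ = 175.7 kmol/h.
Outlet amounts (n = n₀ + Σ ν·ξ):
  G: 732 − 2(169.1) − 1(175.7) = 218.1
  A: 0 + 1(169.1) = 169.1
  D: 0 + 2(175.7) = 351.4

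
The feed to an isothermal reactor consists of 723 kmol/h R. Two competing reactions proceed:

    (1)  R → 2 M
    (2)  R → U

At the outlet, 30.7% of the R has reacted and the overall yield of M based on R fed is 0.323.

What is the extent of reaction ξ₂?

Yield of M: 2ξ₁ / 723 = 0.323 → ξ₁ = 116.8 kmol/h.
Conversion of R: 1ξ₁ + 1ξ₂ = 0.307 × 723 = 222 → ξ₂ = 105.2 kmol/h.
Outlet amounts (n = n₀ + Σ ν·ξ):
  R: 723 − 1(116.8) − 1(105.2) = 501
  M: 0 + 2(116.8) = 233.5
  U: 0 + 1(105.2) = 105.2

ξ₂ = 105 kmol/h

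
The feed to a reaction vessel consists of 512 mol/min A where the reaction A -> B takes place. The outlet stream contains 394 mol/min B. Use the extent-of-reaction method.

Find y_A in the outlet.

0.23

For B: n = n₀ + 1ξ → 394 = 0 + 1ξ, giving ξ = 394 mol/min.
Outlet amounts (n = n₀ + ν ξ):
  A: 512 − 1(394) = 118
  B: 0 + 1(394) = 394
Total out = 512 mol/min; y_A = 118 / 512 = 0.2305.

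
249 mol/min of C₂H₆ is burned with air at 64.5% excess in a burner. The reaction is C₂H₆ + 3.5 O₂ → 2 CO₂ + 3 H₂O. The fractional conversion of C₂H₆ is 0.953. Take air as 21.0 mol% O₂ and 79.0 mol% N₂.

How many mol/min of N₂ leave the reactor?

5390 mol/min

Stoichiometric O₂ = 3.5 × 249 = 871.5 mol/min; O₂ fed = 871.5 × 1.645 = 1434 mol/min.
N₂ fed = 1434 × 79/21 = 5393 mol/min.
Fuel reacted = 0.953 × 249 → ξ = 237.3 mol/min.
Outlet (n = n₀ + ν ξ):
  C₂H₆: 249 − 1(237.3) = 11.7
  O₂: 1434 − 3.5(237.3) = 603.1
  N₂: 5393 (inert)
  CO₂: 0 + 2(237.3) = 474.6
  H₂O: 0 + 3(237.3) = 711.9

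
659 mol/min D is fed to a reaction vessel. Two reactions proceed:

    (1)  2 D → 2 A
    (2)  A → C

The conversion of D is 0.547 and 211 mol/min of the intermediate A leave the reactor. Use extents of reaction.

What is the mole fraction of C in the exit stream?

0.227

Conversion of D: D consumed = 2ξ₁ = 0.547 × 659 → ξ₁ = 180.2 mol/min.
A balance: n_A = 0 + 2ξ₁ − 1ξ₂ = 211 → ξ₂ = (2·180.2 − 211)/1 = 149.5 mol/min.
Outlet amounts (n = n₀ + Σ ν·ξ):
  D: 659 − 2(180.2) = 298.5
  A: 0 + 2(180.2) − 1(149.5) = 211
  C: 0 + 1(149.5) = 149.5
Total out = 659 mol/min; y_C = 149.5 / 659 = 0.2268.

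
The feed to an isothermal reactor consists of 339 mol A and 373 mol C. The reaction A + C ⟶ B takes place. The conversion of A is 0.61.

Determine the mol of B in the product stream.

A reacted = 0.61 × 339 = 206.8 mol; ν_A = −1, so ξ = 206.8/1 = 206.8 mol.
Outlet amounts (n = n₀ + ν ξ):
  A: 339 − 1(206.8) = 132.2
  C: 373 − 1(206.8) = 166.2
  B: 0 + 1(206.8) = 206.8

207 mol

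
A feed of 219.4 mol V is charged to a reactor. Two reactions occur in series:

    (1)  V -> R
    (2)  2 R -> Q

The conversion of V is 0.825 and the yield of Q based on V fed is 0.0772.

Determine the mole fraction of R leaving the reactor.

0.727

Conversion of V: V consumed = 1ξ₁ = 0.825 × 219.4 → ξ₁ = 181 mol.
Yield of Q: 1ξ₂ / 219.4 = 0.0772 → ξ₂ = 16.94 mol.
Outlet amounts (n = n₀ + Σ ν·ξ):
  V: 219.4 − 1(181) = 38.4
  R: 0 + 1(181) − 2(16.94) = 147.1
  Q: 0 + 1(16.94) = 16.94
Total out = 202.5 mol; y_R = 147.1 / 202.5 = 0.7267.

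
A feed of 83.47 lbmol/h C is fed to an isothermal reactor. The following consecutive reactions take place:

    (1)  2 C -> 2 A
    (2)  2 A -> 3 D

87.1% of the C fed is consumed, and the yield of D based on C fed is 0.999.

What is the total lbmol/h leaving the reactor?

Conversion of C: C consumed = 2ξ₁ = 0.871 × 83.47 → ξ₁ = 36.35 lbmol/h.
Yield of D: 3ξ₂ / 83.47 = 0.999 → ξ₂ = 27.8 lbmol/h.
Outlet amounts (n = n₀ + Σ ν·ξ):
  C: 83.47 − 2(36.35) = 10.77
  A: 0 + 2(36.35) − 2(27.8) = 17.11
  D: 0 + 3(27.8) = 83.39
Total out = 10.77 + 17.11 + 83.39 = 111.3 lbmol/h.

111 lbmol/h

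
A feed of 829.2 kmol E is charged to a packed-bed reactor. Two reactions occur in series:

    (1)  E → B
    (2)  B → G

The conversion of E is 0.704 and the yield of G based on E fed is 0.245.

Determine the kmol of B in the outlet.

381 kmol

Conversion of E: E consumed = 1ξ₁ = 0.704 × 829.2 → ξ₁ = 583.8 kmol.
Yield of G: 1ξ₂ / 829.2 = 0.245 → ξ₂ = 203.2 kmol.
Outlet amounts (n = n₀ + Σ ν·ξ):
  E: 829.2 − 1(583.8) = 245.4
  B: 0 + 1(583.8) − 1(203.2) = 380.6
  G: 0 + 1(203.2) = 203.2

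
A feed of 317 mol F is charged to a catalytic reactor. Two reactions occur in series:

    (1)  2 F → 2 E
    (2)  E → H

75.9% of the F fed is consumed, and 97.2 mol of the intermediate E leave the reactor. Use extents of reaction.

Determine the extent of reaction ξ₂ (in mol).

Conversion of F: F consumed = 2ξ₁ = 0.759 × 317 → ξ₁ = 120.3 mol.
E balance: n_E = 0 + 2ξ₁ − 1ξ₂ = 97.2 → ξ₂ = (2·120.3 − 97.2)/1 = 143.4 mol.
Outlet amounts (n = n₀ + Σ ν·ξ):
  F: 317 − 2(120.3) = 76.4
  E: 0 + 2(120.3) − 1(143.4) = 97.2
  H: 0 + 1(143.4) = 143.4

ξ₂ = 143 mol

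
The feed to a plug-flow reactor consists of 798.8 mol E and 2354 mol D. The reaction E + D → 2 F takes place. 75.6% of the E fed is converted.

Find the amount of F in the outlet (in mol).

E reacted = 0.756 × 798.8 = 603.9 mol; ν_E = −1, so ξ = 603.9/1 = 603.9 mol.
Outlet amounts (n = n₀ + ν ξ):
  E: 798.8 − 1(603.9) = 194.9
  D: 2354 − 1(603.9) = 1750
  F: 0 + 2(603.9) = 1208

1210 mol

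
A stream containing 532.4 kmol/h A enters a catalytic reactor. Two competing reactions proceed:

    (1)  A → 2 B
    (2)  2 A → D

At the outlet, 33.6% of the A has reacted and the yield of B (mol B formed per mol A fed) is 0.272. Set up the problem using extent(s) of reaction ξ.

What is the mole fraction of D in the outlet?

0.0965

Yield of B: 2ξ₁ / 532.4 = 0.272 → ξ₁ = 72.41 kmol/h.
Conversion of A: 1ξ₁ + 2ξ₂ = 0.336 × 532.4 = 178.9 → ξ₂ = 53.24 kmol/h.
Outlet amounts (n = n₀ + Σ ν·ξ):
  A: 532.4 − 1(72.41) − 2(53.24) = 353.5
  B: 0 + 2(72.41) = 144.8
  D: 0 + 1(53.24) = 53.24
Total out = 551.6 kmol/h; y_D = 53.24 / 551.6 = 0.09653.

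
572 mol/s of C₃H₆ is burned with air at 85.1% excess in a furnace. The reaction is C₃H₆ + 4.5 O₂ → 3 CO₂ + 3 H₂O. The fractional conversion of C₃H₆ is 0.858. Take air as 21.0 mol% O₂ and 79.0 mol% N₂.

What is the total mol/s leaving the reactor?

23500 mol/s

Stoichiometric O₂ = 4.5 × 572 = 2574 mol/s; O₂ fed = 2574 × 1.851 = 4764 mol/s.
N₂ fed = 4764 × 79/21 = 17920 mol/s.
Fuel reacted = 0.858 × 572 → ξ = 490.8 mol/s.
Outlet (n = n₀ + ν ξ):
  C₃H₆: 572 − 1(490.8) = 81.22
  O₂: 4764 − 4.5(490.8) = 2556
  N₂: 17920 (inert)
  CO₂: 0 + 3(490.8) = 1472
  H₂O: 0 + 3(490.8) = 1472
Total out = 81.22 + 2556 + 17920 + 1472 + 1472 = 23510 mol/s.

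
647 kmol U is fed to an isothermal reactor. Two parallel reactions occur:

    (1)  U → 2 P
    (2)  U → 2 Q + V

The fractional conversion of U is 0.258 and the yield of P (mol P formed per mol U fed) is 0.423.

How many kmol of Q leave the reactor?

60.2 kmol

Yield of P: 2ξ₁ / 647 = 0.423 → ξ₁ = 136.8 kmol.
Conversion of U: 1ξ₁ + 1ξ₂ = 0.258 × 647 = 166.9 → ξ₂ = 30.09 kmol.
Outlet amounts (n = n₀ + Σ ν·ξ):
  U: 647 − 1(136.8) − 1(30.09) = 480.1
  P: 0 + 2(136.8) = 273.7
  Q: 0 + 2(30.09) = 60.17
  V: 0 + 1(30.09) = 30.09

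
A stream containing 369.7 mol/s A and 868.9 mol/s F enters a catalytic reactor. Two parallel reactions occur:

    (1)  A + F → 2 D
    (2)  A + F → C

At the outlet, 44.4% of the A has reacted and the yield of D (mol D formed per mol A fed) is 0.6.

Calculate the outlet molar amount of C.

53.2 mol/s

Yield of D: 2ξ₁ / 369.7 = 0.6 → ξ₁ = 110.9 mol/s.
Conversion of A: 1ξ₁ + 1ξ₂ = 0.444 × 369.7 = 164.1 → ξ₂ = 53.24 mol/s.
Outlet amounts (n = n₀ + Σ ν·ξ):
  A: 369.7 − 1(110.9) − 1(53.24) = 205.6
  F: 868.9 − 1(110.9) − 1(53.24) = 704.8
  D: 0 + 2(110.9) = 221.8
  C: 0 + 1(53.24) = 53.24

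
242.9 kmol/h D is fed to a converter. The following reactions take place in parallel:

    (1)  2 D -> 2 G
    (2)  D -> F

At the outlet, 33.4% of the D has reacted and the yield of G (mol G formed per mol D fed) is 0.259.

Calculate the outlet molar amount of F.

Yield of G: 2ξ₁ / 242.9 = 0.259 → ξ₁ = 31.46 kmol/h.
Conversion of D: 2ξ₁ + 1ξ₂ = 0.334 × 242.9 = 81.13 → ξ₂ = 18.22 kmol/h.
Outlet amounts (n = n₀ + Σ ν·ξ):
  D: 242.9 − 2(31.46) − 1(18.22) = 161.8
  G: 0 + 2(31.46) = 62.91
  F: 0 + 1(18.22) = 18.22

18.2 kmol/h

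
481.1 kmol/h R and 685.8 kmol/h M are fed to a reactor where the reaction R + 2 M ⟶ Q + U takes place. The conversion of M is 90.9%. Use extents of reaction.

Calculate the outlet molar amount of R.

M reacted = 0.909 × 685.8 = 623.4 kmol/h; ν_M = −2, so ξ = 623.4/2 = 311.7 kmol/h.
Outlet amounts (n = n₀ + ν ξ):
  R: 481.1 − 1(311.7) = 169.4
  M: 685.8 − 2(311.7) = 62.41
  Q: 0 + 1(311.7) = 311.7
  U: 0 + 1(311.7) = 311.7

169 kmol/h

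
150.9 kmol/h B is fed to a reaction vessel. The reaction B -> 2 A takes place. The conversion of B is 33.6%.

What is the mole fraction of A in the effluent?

0.503

B reacted = 0.336 × 150.9 = 50.7 kmol/h; ν_B = −1, so ξ = 50.7/1 = 50.7 kmol/h.
Outlet amounts (n = n₀ + ν ξ):
  B: 150.9 − 1(50.7) = 100.2
  A: 0 + 2(50.7) = 101.4
Total out = 201.6 kmol/h; y_A = 101.4 / 201.6 = 0.503.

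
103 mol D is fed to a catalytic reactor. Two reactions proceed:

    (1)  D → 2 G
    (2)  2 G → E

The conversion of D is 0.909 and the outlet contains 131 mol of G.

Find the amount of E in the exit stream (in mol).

Conversion of D: D consumed = 1ξ₁ = 0.909 × 103 → ξ₁ = 93.63 mol.
G balance: n_G = 0 + 2ξ₁ − 2ξ₂ = 131 → ξ₂ = (2·93.63 − 131)/2 = 28.13 mol.
Outlet amounts (n = n₀ + Σ ν·ξ):
  D: 103 − 1(93.63) = 9.373
  G: 0 + 2(93.63) − 2(28.13) = 131
  E: 0 + 1(28.13) = 28.13

28.1 mol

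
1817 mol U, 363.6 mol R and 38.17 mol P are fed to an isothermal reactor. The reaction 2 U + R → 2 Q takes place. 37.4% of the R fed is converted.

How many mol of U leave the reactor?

R reacted = 0.374 × 363.6 = 136 mol; ν_R = −1, so ξ = 136/1 = 136 mol.
Outlet amounts (n = n₀ + ν ξ):
  U: 1817 − 2(136) = 1545
  R: 363.6 − 1(136) = 227.6
  Q: 0 + 2(136) = 272
  P: 38.17 (inert)

1550 mol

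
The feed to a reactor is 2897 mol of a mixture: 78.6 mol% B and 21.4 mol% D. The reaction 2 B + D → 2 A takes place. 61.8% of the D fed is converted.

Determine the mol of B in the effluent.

D reacted = 0.618 × 620 = 383.1 mol; ν_D = −1, so ξ = 383.1/1 = 383.1 mol.
Outlet amounts (n = n₀ + ν ξ):
  B: 2277 − 2(383.1) = 1511
  D: 620 − 1(383.1) = 236.8
  A: 0 + 2(383.1) = 766.3

1510 mol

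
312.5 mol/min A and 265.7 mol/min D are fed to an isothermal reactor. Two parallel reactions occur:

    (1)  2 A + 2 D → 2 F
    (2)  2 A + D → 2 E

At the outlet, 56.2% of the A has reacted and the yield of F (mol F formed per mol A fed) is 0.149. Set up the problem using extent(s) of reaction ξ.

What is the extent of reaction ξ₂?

Yield of F: 2ξ₁ / 312.5 = 0.149 → ξ₁ = 23.28 mol/min.
Conversion of A: 2ξ₁ + 2ξ₂ = 0.562 × 312.5 = 175.6 → ξ₂ = 64.53 mol/min.
Outlet amounts (n = n₀ + Σ ν·ξ):
  A: 312.5 − 2(23.28) − 2(64.53) = 136.9
  D: 265.7 − 2(23.28) − 1(64.53) = 154.6
  F: 0 + 2(23.28) = 46.56
  E: 0 + 2(64.53) = 129.1

ξ₂ = 64.5 mol/min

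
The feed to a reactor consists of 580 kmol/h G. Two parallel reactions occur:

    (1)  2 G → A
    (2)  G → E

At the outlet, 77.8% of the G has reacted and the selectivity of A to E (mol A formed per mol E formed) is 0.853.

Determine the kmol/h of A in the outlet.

142 kmol/h

Conversion of G: G consumed = 0.778 × 580 = 451.2 kmol/h = 2ξ₁ + 1ξ₂.
Selectivity: 1ξ₁ / (1ξ₂) = 0.853 → ξ₁ = 0.853 ξ₂.
Substitute: (2·0.853 + 1) ξ₂ = 451.2 → ξ₂ = 166.8 kmol/h, ξ₁ = 142.2 kmol/h.
Outlet amounts (n = n₀ + Σ ν·ξ):
  G: 580 − 2(142.2) − 1(166.8) = 128.8
  A: 0 + 1(142.2) = 142.2
  E: 0 + 1(166.8) = 166.8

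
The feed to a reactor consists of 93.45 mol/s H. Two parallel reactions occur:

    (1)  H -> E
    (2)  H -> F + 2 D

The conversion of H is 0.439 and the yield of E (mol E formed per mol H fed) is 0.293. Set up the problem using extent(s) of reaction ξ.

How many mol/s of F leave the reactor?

Yield of E: 1ξ₁ / 93.45 = 0.293 → ξ₁ = 27.38 mol/s.
Conversion of H: 1ξ₁ + 1ξ₂ = 0.439 × 93.45 = 41.02 → ξ₂ = 13.64 mol/s.
Outlet amounts (n = n₀ + Σ ν·ξ):
  H: 93.45 − 1(27.38) − 1(13.64) = 52.43
  E: 0 + 1(27.38) = 27.38
  F: 0 + 1(13.64) = 13.64
  D: 0 + 2(13.64) = 27.29

13.6 mol/s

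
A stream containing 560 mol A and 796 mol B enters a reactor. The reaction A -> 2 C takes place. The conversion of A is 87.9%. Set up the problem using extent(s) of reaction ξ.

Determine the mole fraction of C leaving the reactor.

0.533

A reacted = 0.879 × 560 = 492.2 mol; ν_A = −1, so ξ = 492.2/1 = 492.2 mol.
Outlet amounts (n = n₀ + ν ξ):
  A: 560 − 1(492.2) = 67.76
  C: 0 + 2(492.2) = 984.5
  B: 796 (inert)
Total out = 1848 mol; y_C = 984.5 / 1848 = 0.5327.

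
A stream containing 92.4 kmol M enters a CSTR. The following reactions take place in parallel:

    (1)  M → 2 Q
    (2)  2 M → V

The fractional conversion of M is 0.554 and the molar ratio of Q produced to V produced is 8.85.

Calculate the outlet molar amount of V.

Conversion of M: M consumed = 0.554 × 92.4 = 51.19 kmol = 1ξ₁ + 2ξ₂.
Selectivity: 2ξ₁ / (1ξ₂) = 8.85 → ξ₁ = 4.425 ξ₂.
Substitute: (1·4.425 + 2) ξ₂ = 51.19 → ξ₂ = 7.967 kmol, ξ₁ = 35.26 kmol.
Outlet amounts (n = n₀ + Σ ν·ξ):
  M: 92.4 − 1(35.26) − 2(7.967) = 41.21
  Q: 0 + 2(35.26) = 70.51
  V: 0 + 1(7.967) = 7.967

7.97 kmol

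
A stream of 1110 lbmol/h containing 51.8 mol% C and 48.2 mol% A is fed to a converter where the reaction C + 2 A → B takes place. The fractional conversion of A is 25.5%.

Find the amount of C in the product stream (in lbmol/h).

507 lbmol/h

A reacted = 0.255 × 535 = 136.4 lbmol/h; ν_A = −2, so ξ = 136.4/2 = 68.22 lbmol/h.
Outlet amounts (n = n₀ + ν ξ):
  C: 575 − 1(68.22) = 506.8
  A: 535 − 2(68.22) = 398.6
  B: 0 + 1(68.22) = 68.22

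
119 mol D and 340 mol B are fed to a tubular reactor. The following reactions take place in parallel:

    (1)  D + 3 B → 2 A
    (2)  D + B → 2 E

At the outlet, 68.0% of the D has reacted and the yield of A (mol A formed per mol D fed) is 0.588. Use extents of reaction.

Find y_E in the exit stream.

0.236

Yield of A: 2ξ₁ / 119 = 0.588 → ξ₁ = 34.99 mol.
Conversion of D: 1ξ₁ + 1ξ₂ = 0.68 × 119 = 80.92 → ξ₂ = 45.93 mol.
Outlet amounts (n = n₀ + Σ ν·ξ):
  D: 119 − 1(34.99) − 1(45.93) = 38.08
  B: 340 − 3(34.99) − 1(45.93) = 189.1
  A: 0 + 2(34.99) = 69.97
  E: 0 + 2(45.93) = 91.87
Total out = 389 mol; y_E = 91.87 / 389 = 0.2361.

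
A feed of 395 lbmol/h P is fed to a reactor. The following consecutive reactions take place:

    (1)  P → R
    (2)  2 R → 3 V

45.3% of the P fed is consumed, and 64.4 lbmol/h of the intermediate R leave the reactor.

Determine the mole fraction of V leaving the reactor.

0.38

Conversion of P: P consumed = 1ξ₁ = 0.453 × 395 → ξ₁ = 178.9 lbmol/h.
R balance: n_R = 0 + 1ξ₁ − 2ξ₂ = 64.4 → ξ₂ = (1·178.9 − 64.4)/2 = 57.27 lbmol/h.
Outlet amounts (n = n₀ + Σ ν·ξ):
  P: 395 − 1(178.9) = 216.1
  R: 0 + 1(178.9) − 2(57.27) = 64.4
  V: 0 + 3(57.27) = 171.8
Total out = 452.3 lbmol/h; y_V = 171.8 / 452.3 = 0.3799.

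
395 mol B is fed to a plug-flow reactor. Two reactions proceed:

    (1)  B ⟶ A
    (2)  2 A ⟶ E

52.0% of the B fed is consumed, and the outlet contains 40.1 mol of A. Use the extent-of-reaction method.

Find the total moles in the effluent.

Conversion of B: B consumed = 1ξ₁ = 0.52 × 395 → ξ₁ = 205.4 mol.
A balance: n_A = 0 + 1ξ₁ − 2ξ₂ = 40.1 → ξ₂ = (1·205.4 − 40.1)/2 = 82.65 mol.
Outlet amounts (n = n₀ + Σ ν·ξ):
  B: 395 − 1(205.4) = 189.6
  A: 0 + 1(205.4) − 2(82.65) = 40.1
  E: 0 + 1(82.65) = 82.65
Total out = 189.6 + 40.1 + 82.65 = 312.4 mol.

312 mol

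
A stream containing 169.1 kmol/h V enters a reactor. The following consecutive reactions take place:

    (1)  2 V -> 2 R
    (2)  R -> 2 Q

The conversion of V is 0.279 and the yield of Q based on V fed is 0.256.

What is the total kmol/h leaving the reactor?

191 kmol/h

Conversion of V: V consumed = 2ξ₁ = 0.279 × 169.1 → ξ₁ = 23.59 kmol/h.
Yield of Q: 2ξ₂ / 169.1 = 0.256 → ξ₂ = 21.64 kmol/h.
Outlet amounts (n = n₀ + Σ ν·ξ):
  V: 169.1 − 2(23.59) = 121.9
  R: 0 + 2(23.59) − 1(21.64) = 25.53
  Q: 0 + 2(21.64) = 43.29
Total out = 121.9 + 25.53 + 43.29 = 190.7 kmol/h.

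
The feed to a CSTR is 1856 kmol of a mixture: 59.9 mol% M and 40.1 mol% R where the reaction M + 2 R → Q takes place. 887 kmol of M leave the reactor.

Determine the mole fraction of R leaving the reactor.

For M: n = n₀ − 1ξ → 887 = 1112 − 1ξ, giving ξ = 224.7 kmol.
Outlet amounts (n = n₀ + ν ξ):
  M: 1112 − 1(224.7) = 887
  R: 744.3 − 2(224.7) = 294.8
  Q: 0 + 1(224.7) = 224.7
Total out = 1407 kmol; y_R = 294.8 / 1407 = 0.2096.

0.21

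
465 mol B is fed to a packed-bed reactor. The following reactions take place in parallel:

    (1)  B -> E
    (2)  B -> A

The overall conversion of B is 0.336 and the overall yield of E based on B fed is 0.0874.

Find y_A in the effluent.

0.249

Yield of E: 1ξ₁ / 465 = 0.0874 → ξ₁ = 40.64 mol.
Conversion of B: 1ξ₁ + 1ξ₂ = 0.336 × 465 = 156.2 → ξ₂ = 115.6 mol.
Outlet amounts (n = n₀ + Σ ν·ξ):
  B: 465 − 1(40.64) − 1(115.6) = 308.8
  E: 0 + 1(40.64) = 40.64
  A: 0 + 1(115.6) = 115.6
Total out = 465 mol; y_A = 115.6 / 465 = 0.2486.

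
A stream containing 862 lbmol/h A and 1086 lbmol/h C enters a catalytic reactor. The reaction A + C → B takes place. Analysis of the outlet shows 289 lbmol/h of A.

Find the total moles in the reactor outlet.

For A: n = n₀ − 1ξ → 289 = 862 − 1ξ, giving ξ = 573 lbmol/h.
Outlet amounts (n = n₀ + ν ξ):
  A: 862 − 1(573) = 289
  C: 1086 − 1(573) = 513
  B: 0 + 1(573) = 573
Total out = 289 + 513 + 573 = 1375 lbmol/h.

1380 lbmol/h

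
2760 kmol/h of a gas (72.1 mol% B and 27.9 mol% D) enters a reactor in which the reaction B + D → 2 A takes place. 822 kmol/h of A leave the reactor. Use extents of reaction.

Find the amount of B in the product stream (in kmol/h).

1580 kmol/h

For A: n = n₀ + 2ξ → 822 = 0 + 2ξ, giving ξ = 411 kmol/h.
Outlet amounts (n = n₀ + ν ξ):
  B: 1990 − 1(411) = 1579
  D: 770 − 1(411) = 359
  A: 0 + 2(411) = 822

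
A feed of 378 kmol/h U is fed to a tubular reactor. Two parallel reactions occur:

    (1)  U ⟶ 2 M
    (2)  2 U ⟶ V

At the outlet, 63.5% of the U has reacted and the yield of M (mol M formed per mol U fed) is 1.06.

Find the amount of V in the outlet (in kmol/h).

19.8 kmol/h

Yield of M: 2ξ₁ / 378 = 1.06 → ξ₁ = 200.3 kmol/h.
Conversion of U: 1ξ₁ + 2ξ₂ = 0.635 × 378 = 240 → ξ₂ = 19.84 kmol/h.
Outlet amounts (n = n₀ + Σ ν·ξ):
  U: 378 − 1(200.3) − 2(19.84) = 138
  M: 0 + 2(200.3) = 400.7
  V: 0 + 1(19.84) = 19.84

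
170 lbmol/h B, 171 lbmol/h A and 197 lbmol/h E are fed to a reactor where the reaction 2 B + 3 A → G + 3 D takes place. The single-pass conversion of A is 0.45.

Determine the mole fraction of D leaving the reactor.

0.15

A reacted = 0.45 × 171 = 76.95 lbmol/h; ν_A = −3, so ξ = 76.95/3 = 25.65 lbmol/h.
Outlet amounts (n = n₀ + ν ξ):
  B: 170 − 2(25.65) = 118.7
  A: 171 − 3(25.65) = 94.05
  G: 0 + 1(25.65) = 25.65
  D: 0 + 3(25.65) = 76.95
  E: 197 (inert)
Total out = 512.4 lbmol/h; y_D = 76.95 / 512.4 = 0.1502.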